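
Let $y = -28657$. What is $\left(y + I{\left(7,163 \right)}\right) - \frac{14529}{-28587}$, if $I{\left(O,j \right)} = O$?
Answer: $- \frac{273001007}{9529} \approx -28650.0$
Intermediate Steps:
$\left(y + I{\left(7,163 \right)}\right) - \frac{14529}{-28587} = \left(-28657 + 7\right) - \frac{14529}{-28587} = -28650 - - \frac{4843}{9529} = -28650 + \frac{4843}{9529} = - \frac{273001007}{9529}$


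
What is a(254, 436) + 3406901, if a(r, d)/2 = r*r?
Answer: 3535933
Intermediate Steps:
a(r, d) = 2*r² (a(r, d) = 2*(r*r) = 2*r²)
a(254, 436) + 3406901 = 2*254² + 3406901 = 2*64516 + 3406901 = 129032 + 3406901 = 3535933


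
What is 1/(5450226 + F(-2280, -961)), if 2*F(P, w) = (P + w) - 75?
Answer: 1/5448568 ≈ 1.8353e-7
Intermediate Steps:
F(P, w) = -75/2 + P/2 + w/2 (F(P, w) = ((P + w) - 75)/2 = (-75 + P + w)/2 = -75/2 + P/2 + w/2)
1/(5450226 + F(-2280, -961)) = 1/(5450226 + (-75/2 + (1/2)*(-2280) + (1/2)*(-961))) = 1/(5450226 + (-75/2 - 1140 - 961/2)) = 1/(5450226 - 1658) = 1/5448568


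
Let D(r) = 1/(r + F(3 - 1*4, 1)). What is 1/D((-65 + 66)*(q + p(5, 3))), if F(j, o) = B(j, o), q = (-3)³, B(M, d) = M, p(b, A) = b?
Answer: -23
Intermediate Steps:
q = -27
F(j, o) = j
D(r) = 1/(-1 + r) (D(r) = 1/(r + (3 - 1*4)) = 1/(r + (3 - 4)) = 1/(r - 1) = 1/(-1 + r))
1/D((-65 + 66)*(q + p(5, 3))) = 1/(1/(-1 + (-65 + 66)*(-27 + 5))) = 1/(1/(-1 + 1*(-22))) = 1/(1/(-1 - 22)) = 1/(1/(-23)) = 1/(-1/23) = -23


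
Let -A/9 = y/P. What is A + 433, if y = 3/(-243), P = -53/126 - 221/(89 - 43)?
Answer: 3278082/7571 ≈ 432.98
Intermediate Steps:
P = -7571/1449 (P = -53*1/126 - 221/46 = -53/126 - 221*1/46 = -53/126 - 221/46 = -7571/1449 ≈ -5.2250)
y = -1/81 (y = 3*(-1/243) = -1/81 ≈ -0.012346)
A = -161/7571 (A = -(-1)/(9*(-7571/1449)) = -(-1)*(-1449)/(9*7571) = -9*161/68139 = -161/7571 ≈ -0.021265)
A + 433 = -161/7571 + 433 = 3278082/7571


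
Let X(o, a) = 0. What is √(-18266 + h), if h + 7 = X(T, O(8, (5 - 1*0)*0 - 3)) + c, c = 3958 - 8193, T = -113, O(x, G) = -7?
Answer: 2*I*√5627 ≈ 150.03*I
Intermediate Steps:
c = -4235
h = -4242 (h = -7 + (0 - 4235) = -7 - 4235 = -4242)
√(-18266 + h) = √(-18266 - 4242) = √(-22508) = 2*I*√5627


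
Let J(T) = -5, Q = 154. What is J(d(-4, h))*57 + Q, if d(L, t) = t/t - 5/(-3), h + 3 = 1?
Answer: -131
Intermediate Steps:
h = -2 (h = -3 + 1 = -2)
d(L, t) = 8/3 (d(L, t) = 1 - 5*(-⅓) = 1 + 5/3 = 8/3)
J(d(-4, h))*57 + Q = -5*57 + 154 = -285 + 154 = -131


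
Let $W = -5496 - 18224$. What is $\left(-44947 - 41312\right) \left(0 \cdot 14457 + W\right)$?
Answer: $2046063480$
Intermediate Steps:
$W = -23720$ ($W = -5496 - 18224 = -23720$)
$\left(-44947 - 41312\right) \left(0 \cdot 14457 + W\right) = \left(-44947 - 41312\right) \left(0 \cdot 14457 - 23720\right) = - 86259 \left(0 - 23720\right) = \left(-86259\right) \left(-23720\right) = 2046063480$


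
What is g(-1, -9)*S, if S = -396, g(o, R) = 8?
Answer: -3168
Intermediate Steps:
g(-1, -9)*S = 8*(-396) = -3168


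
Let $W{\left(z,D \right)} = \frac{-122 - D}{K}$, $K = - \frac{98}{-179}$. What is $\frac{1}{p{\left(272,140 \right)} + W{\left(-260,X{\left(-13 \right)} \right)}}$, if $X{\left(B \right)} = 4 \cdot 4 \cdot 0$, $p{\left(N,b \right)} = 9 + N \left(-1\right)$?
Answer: $- \frac{49}{23806} \approx -0.0020583$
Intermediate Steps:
$p{\left(N,b \right)} = 9 - N$
$K = \frac{98}{179}$ ($K = \left(-98\right) \left(- \frac{1}{179}\right) = \frac{98}{179} \approx 0.54749$)
$X{\left(B \right)} = 0$ ($X{\left(B \right)} = 16 \cdot 0 = 0$)
$W{\left(z,D \right)} = - \frac{10919}{49} - \frac{179 D}{98}$ ($W{\left(z,D \right)} = \frac{-122 - D}{\frac{98}{179}} = \left(-122 - D\right) \frac{179}{98} = - \frac{10919}{49} - \frac{179 D}{98}$)
$\frac{1}{p{\left(272,140 \right)} + W{\left(-260,X{\left(-13 \right)} \right)}} = \frac{1}{\left(9 - 272\right) - \frac{10919}{49}} = \frac{1}{\left(9 - 272\right) + \left(- \frac{10919}{49} + 0\right)} = \frac{1}{-263 - \frac{10919}{49}} = \frac{1}{- \frac{23806}{49}} = - \frac{49}{23806}$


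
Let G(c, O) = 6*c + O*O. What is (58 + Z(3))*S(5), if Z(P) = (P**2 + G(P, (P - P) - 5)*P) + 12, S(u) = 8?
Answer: 1664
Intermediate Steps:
G(c, O) = O**2 + 6*c (G(c, O) = 6*c + O**2 = O**2 + 6*c)
Z(P) = 12 + P**2 + P*(25 + 6*P) (Z(P) = (P**2 + (((P - P) - 5)**2 + 6*P)*P) + 12 = (P**2 + ((0 - 5)**2 + 6*P)*P) + 12 = (P**2 + ((-5)**2 + 6*P)*P) + 12 = (P**2 + (25 + 6*P)*P) + 12 = (P**2 + P*(25 + 6*P)) + 12 = 12 + P**2 + P*(25 + 6*P))
(58 + Z(3))*S(5) = (58 + (12 + 7*3**2 + 25*3))*8 = (58 + (12 + 7*9 + 75))*8 = (58 + (12 + 63 + 75))*8 = (58 + 150)*8 = 208*8 = 1664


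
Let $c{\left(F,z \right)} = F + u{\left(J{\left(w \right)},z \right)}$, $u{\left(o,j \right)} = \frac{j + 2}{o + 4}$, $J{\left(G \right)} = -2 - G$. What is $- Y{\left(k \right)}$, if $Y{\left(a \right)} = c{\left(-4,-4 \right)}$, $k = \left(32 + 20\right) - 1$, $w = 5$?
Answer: $\frac{10}{3} \approx 3.3333$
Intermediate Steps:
$u{\left(o,j \right)} = \frac{2 + j}{4 + o}$
$k = 51$ ($k = 52 - 1 = 51$)
$c{\left(F,z \right)} = - \frac{2}{3} + F - \frac{z}{3}$ ($c{\left(F,z \right)} = F + \frac{2 + z}{4 - 7} = F + \frac{2 + z}{-3} = F - \frac{2 + z}{3} = F - \left(\frac{2}{3} + \frac{z}{3}\right) = - \frac{2}{3} + F - \frac{z}{3}$)
$Y{\left(a \right)} = - \frac{10}{3}$ ($Y{\left(a \right)} = - \frac{2}{3} - 4 - - \frac{4}{3} = - \frac{2}{3} - 4 + \frac{4}{3} = - \frac{10}{3}$)
$- Y{\left(k \right)} = \left(-1\right) \left(- \frac{10}{3}\right) = \frac{10}{3}$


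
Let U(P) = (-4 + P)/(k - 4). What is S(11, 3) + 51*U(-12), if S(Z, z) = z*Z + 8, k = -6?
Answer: 613/5 ≈ 122.60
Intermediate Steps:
U(P) = ⅖ - P/10 (U(P) = (-4 + P)/(-6 - 4) = (-4 + P)/(-10) = (-4 + P)*(-⅒) = ⅖ - P/10)
S(Z, z) = 8 + Z*z (S(Z, z) = Z*z + 8 = 8 + Z*z)
S(11, 3) + 51*U(-12) = (8 + 11*3) + 51*(⅖ - ⅒*(-12)) = (8 + 33) + 51*(⅖ + 6/5) = 41 + 51*(8/5) = 41 + 408/5 = 613/5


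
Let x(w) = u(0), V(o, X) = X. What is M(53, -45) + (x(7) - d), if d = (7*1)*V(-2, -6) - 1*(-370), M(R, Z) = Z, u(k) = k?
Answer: -373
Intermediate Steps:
x(w) = 0
d = 328 (d = (7*1)*(-6) - 1*(-370) = 7*(-6) + 370 = -42 + 370 = 328)
M(53, -45) + (x(7) - d) = -45 + (0 - 1*328) = -45 + (0 - 328) = -45 - 328 = -373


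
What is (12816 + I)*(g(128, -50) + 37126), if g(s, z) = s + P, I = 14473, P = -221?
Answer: 1010593537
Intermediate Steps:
g(s, z) = -221 + s (g(s, z) = s - 221 = -221 + s)
(12816 + I)*(g(128, -50) + 37126) = (12816 + 14473)*((-221 + 128) + 37126) = 27289*(-93 + 37126) = 27289*37033 = 1010593537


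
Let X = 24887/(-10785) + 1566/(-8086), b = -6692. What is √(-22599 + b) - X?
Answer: 109062796/43603755 + I*√29291 ≈ 2.5012 + 171.15*I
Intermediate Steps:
X = -109062796/43603755 (X = 24887*(-1/10785) + 1566*(-1/8086) = -24887/10785 - 783/4043 = -109062796/43603755 ≈ -2.5012)
√(-22599 + b) - X = √(-22599 - 6692) - 1*(-109062796/43603755) = √(-29291) + 109062796/43603755 = I*√29291 + 109062796/43603755 = 109062796/43603755 + I*√29291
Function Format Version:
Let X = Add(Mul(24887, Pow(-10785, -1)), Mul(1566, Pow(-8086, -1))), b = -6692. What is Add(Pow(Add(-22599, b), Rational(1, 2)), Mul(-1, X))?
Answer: Add(Rational(109062796, 43603755), Mul(I, Pow(29291, Rational(1, 2)))) ≈ Add(2.5012, Mul(171.15, I))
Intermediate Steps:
X = Rational(-109062796, 43603755) (X = Add(Mul(24887, Rational(-1, 10785)), Mul(1566, Rational(-1, 8086))) = Add(Rational(-24887, 10785), Rational(-783, 4043)) = Rational(-109062796, 43603755) ≈ -2.5012)
Add(Pow(Add(-22599, b), Rational(1, 2)), Mul(-1, X)) = Add(Pow(Add(-22599, -6692), Rational(1, 2)), Mul(-1, Rational(-109062796, 43603755))) = Add(Pow(-29291, Rational(1, 2)), Rational(109062796, 43603755)) = Add(Mul(I, Pow(29291, Rational(1, 2))), Rational(109062796, 43603755)) = Add(Rational(109062796, 43603755), Mul(I, Pow(29291, Rational(1, 2))))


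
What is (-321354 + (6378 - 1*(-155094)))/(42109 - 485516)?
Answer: 159882/443407 ≈ 0.36058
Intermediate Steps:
(-321354 + (6378 - 1*(-155094)))/(42109 - 485516) = (-321354 + (6378 + 155094))/(-443407) = (-321354 + 161472)*(-1/443407) = -159882*(-1/443407) = 159882/443407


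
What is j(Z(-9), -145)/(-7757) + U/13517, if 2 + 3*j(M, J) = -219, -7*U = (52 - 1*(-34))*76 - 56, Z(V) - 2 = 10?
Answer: -129885281/2201878749 ≈ -0.058988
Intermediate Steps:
Z(V) = 12 (Z(V) = 2 + 10 = 12)
U = -6480/7 (U = -((52 - 1*(-34))*76 - 56)/7 = -((52 + 34)*76 - 56)/7 = -(86*76 - 56)/7 = -(6536 - 56)/7 = -⅐*6480 = -6480/7 ≈ -925.71)
j(M, J) = -221/3 (j(M, J) = -⅔ + (⅓)*(-219) = -⅔ - 73 = -221/3)
j(Z(-9), -145)/(-7757) + U/13517 = -221/3/(-7757) - 6480/7/13517 = -221/3*(-1/7757) - 6480/7*1/13517 = 221/23271 - 6480/94619 = -129885281/2201878749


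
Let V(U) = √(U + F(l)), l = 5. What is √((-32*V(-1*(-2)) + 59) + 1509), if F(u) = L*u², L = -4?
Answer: 4*√(98 - 14*I*√2) ≈ 39.797 - 3.9799*I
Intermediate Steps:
F(u) = -4*u²
V(U) = √(-100 + U) (V(U) = √(U - 4*5²) = √(U - 4*25) = √(U - 100) = √(-100 + U))
√((-32*V(-1*(-2)) + 59) + 1509) = √((-32*√(-100 - 1*(-2)) + 59) + 1509) = √((-32*√(-100 + 2) + 59) + 1509) = √((-224*I*√2 + 59) + 1509) = √((59 - 224*I*√2) + 1509) = √(1568 - 224*I*√2)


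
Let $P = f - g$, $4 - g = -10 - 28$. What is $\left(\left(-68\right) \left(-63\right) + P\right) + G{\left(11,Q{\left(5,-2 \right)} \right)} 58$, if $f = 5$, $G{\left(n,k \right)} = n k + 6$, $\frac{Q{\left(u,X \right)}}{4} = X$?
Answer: $-509$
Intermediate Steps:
$Q{\left(u,X \right)} = 4 X$
$G{\left(n,k \right)} = 6 + k n$ ($G{\left(n,k \right)} = k n + 6 = 6 + k n$)
$g = 42$ ($g = 4 - \left(-10 - 28\right) = 4 - -38 = 4 + 38 = 42$)
$P = -37$ ($P = 5 - 42 = -37$)
$\left(\left(-68\right) \left(-63\right) + P\right) + G{\left(11,Q{\left(5,-2 \right)} \right)} 58 = \left(\left(-68\right) \left(-63\right) - 37\right) + \left(6 + 4 \left(-2\right) 11\right) 58 = \left(4284 - 37\right) + \left(6 - 88\right) 58 = 4247 + \left(6 - 88\right) 58 = 4247 - 4756 = -509$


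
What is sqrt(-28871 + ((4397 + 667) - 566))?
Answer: I*sqrt(24373) ≈ 156.12*I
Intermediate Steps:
sqrt(-28871 + ((4397 + 667) - 566)) = sqrt(-28871 + (5064 - 566)) = sqrt(-28871 + 4498) = sqrt(-24373) = I*sqrt(24373)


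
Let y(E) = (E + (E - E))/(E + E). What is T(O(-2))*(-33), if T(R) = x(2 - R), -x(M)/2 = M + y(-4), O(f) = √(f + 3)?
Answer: 99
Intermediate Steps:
y(E) = ½ (y(E) = (E + 0)/((2*E)) = E*(1/(2*E)) = ½)
O(f) = √(3 + f)
x(M) = -1 - 2*M (x(M) = -2*(M + ½) = -2*(½ + M) = -1 - 2*M)
T(R) = -5 + 2*R (T(R) = -1 - 2*(2 - R) = -1 + (-4 + 2*R) = -5 + 2*R)
T(O(-2))*(-33) = (-5 + 2*√(3 - 2))*(-33) = (-5 + 2*√1)*(-33) = (-5 + 2*1)*(-33) = (-5 + 2)*(-33) = -3*(-33) = 99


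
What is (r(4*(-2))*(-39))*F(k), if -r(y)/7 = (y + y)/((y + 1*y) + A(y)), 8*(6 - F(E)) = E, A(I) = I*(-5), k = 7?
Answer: -3731/4 ≈ -932.75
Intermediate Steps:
A(I) = -5*I
F(E) = 6 - E/8
r(y) = 14/3 (r(y) = -7*(y + y)/((y + 1*y) - 5*y) = -7*2*y/((y + y) - 5*y) = -7*2*y/(2*y - 5*y) = -7*2*y/((-3*y)) = -7*2*y*(-1/(3*y)) = -7*(-2/3) = 14/3)
(r(4*(-2))*(-39))*F(k) = ((14/3)*(-39))*(6 - 1/8*7) = -182*(6 - 7/8) = -182*41/8 = -3731/4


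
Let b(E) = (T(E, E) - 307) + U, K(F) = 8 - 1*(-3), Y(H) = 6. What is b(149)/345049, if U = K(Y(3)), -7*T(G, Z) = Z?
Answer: -2221/2415343 ≈ -0.00091954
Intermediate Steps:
T(G, Z) = -Z/7
K(F) = 11 (K(F) = 8 + 3 = 11)
U = 11
b(E) = -296 - E/7 (b(E) = (-E/7 - 307) + 11 = (-307 - E/7) + 11 = -296 - E/7)
b(149)/345049 = (-296 - ⅐*149)/345049 = (-296 - 149/7)*(1/345049) = -2221/7*1/345049 = -2221/2415343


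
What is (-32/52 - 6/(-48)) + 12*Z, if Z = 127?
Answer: 158445/104 ≈ 1523.5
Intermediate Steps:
(-32/52 - 6/(-48)) + 12*Z = (-32/52 - 6/(-48)) + 12*127 = (-32*1/52 - 6*(-1/48)) + 1524 = (-8/13 + ⅛) + 1524 = -51/104 + 1524 = 158445/104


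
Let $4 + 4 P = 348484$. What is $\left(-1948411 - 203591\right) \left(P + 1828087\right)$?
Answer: $-4121529294414$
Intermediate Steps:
$P = 87120$ ($P = -1 + \frac{1}{4} \cdot 348484 = -1 + 87121 = 87120$)
$\left(-1948411 - 203591\right) \left(P + 1828087\right) = \left(-1948411 - 203591\right) \left(87120 + 1828087\right) = \left(-2152002\right) 1915207 = -4121529294414$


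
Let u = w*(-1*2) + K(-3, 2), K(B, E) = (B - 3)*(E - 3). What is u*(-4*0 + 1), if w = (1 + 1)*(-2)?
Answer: 14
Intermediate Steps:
K(B, E) = (-3 + B)*(-3 + E)
w = -4 (w = 2*(-2) = -4)
u = 14 (u = -(-4)*2 + (9 - 3*(-3) - 3*2 - 3*2) = -4*(-2) + (9 + 9 - 6 - 6) = 8 + 6 = 14)
u*(-4*0 + 1) = 14*(-4*0 + 1) = 14*(0 + 1) = 14*1 = 14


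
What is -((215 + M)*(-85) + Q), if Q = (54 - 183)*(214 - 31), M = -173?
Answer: 27177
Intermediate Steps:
Q = -23607 (Q = -129*183 = -23607)
-((215 + M)*(-85) + Q) = -((215 - 173)*(-85) - 23607) = -(42*(-85) - 23607) = -(-3570 - 23607) = -1*(-27177) = 27177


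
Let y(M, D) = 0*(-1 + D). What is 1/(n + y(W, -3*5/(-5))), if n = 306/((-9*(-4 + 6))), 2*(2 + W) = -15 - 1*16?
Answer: -1/17 ≈ -0.058824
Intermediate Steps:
W = -35/2 (W = -2 + (-15 - 1*16)/2 = -2 + (-15 - 16)/2 = -2 + (½)*(-31) = -2 - 31/2 = -35/2 ≈ -17.500)
y(M, D) = 0
n = -17 (n = 306/((-9*2)) = 306/(-18) = 306*(-1/18) = -17)
1/(n + y(W, -3*5/(-5))) = 1/(-17 + 0) = 1/(-17) = -1/17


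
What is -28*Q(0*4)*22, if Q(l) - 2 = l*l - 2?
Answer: 0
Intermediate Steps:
Q(l) = l² (Q(l) = 2 + (l*l - 2) = 2 + (l² - 2) = 2 + (-2 + l²) = l²)
-28*Q(0*4)*22 = -28*(0*4)²*22 = -28*0²*22 = -28*0*22 = 0*22 = 0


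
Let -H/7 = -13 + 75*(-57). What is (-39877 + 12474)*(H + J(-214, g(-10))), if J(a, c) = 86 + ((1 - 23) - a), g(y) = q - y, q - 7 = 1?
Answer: -830146482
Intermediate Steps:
q = 8 (q = 7 + 1 = 8)
g(y) = 8 - y
J(a, c) = 64 - a (J(a, c) = 86 + (-22 - a) = 64 - a)
H = 30016 (H = -7*(-13 + 75*(-57)) = -7*(-13 - 4275) = -7*(-4288) = 30016)
(-39877 + 12474)*(H + J(-214, g(-10))) = (-39877 + 12474)*(30016 + (64 - 1*(-214))) = -27403*(30016 + (64 + 214)) = -27403*(30016 + 278) = -27403*30294 = -830146482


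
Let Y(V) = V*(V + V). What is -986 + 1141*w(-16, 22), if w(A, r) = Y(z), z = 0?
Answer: -986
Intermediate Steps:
Y(V) = 2*V² (Y(V) = V*(2*V) = 2*V²)
w(A, r) = 0 (w(A, r) = 2*0² = 2*0 = 0)
-986 + 1141*w(-16, 22) = -986 + 1141*0 = -986 + 0 = -986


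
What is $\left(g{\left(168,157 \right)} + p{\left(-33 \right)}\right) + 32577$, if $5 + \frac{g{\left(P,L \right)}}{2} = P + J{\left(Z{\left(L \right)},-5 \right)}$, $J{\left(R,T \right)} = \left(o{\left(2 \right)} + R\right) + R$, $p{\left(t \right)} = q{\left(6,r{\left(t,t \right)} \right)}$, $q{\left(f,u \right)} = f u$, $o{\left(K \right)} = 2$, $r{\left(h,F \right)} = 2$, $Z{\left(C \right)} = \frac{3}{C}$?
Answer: $\frac{5168295}{157} \approx 32919.0$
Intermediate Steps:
$p{\left(t \right)} = 12$ ($p{\left(t \right)} = 6 \cdot 2 = 12$)
$J{\left(R,T \right)} = 2 + 2 R$ ($J{\left(R,T \right)} = \left(2 + R\right) + R = 2 + 2 R$)
$g{\left(P,L \right)} = -6 + 2 P + \frac{12}{L}$ ($g{\left(P,L \right)} = -10 + 2 \left(P + \left(2 + 2 \frac{3}{L}\right)\right) = -10 + 2 \left(P + \left(2 + \frac{6}{L}\right)\right) = -10 + 2 \left(2 + P + \frac{6}{L}\right) = -10 + \left(4 + 2 P + \frac{12}{L}\right) = -6 + 2 P + \frac{12}{L}$)
$\left(g{\left(168,157 \right)} + p{\left(-33 \right)}\right) + 32577 = \left(\left(-6 + 2 \cdot 168 + \frac{12}{157}\right) + 12\right) + 32577 = \left(\left(-6 + 336 + 12 \cdot \frac{1}{157}\right) + 12\right) + 32577 = \left(\left(-6 + 336 + \frac{12}{157}\right) + 12\right) + 32577 = \left(\frac{51822}{157} + 12\right) + 32577 = \frac{53706}{157} + 32577 = \frac{5168295}{157}$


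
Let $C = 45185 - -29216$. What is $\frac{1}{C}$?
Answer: $\frac{1}{74401} \approx 1.3441 \cdot 10^{-5}$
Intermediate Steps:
$C = 74401$ ($C = 45185 + 29216 = 74401$)
$\frac{1}{C} = \frac{1}{74401}$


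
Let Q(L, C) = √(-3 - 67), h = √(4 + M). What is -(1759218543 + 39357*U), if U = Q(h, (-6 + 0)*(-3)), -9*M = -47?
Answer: -1759218543 - 39357*I*√70 ≈ -1.7592e+9 - 3.2928e+5*I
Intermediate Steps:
M = 47/9 (M = -⅑*(-47) = 47/9 ≈ 5.2222)
h = √83/3 (h = √(4 + 47/9) = √(83/9) = √83/3 ≈ 3.0368)
Q(L, C) = I*√70 (Q(L, C) = √(-70) = I*√70)
U = I*√70 ≈ 8.3666*I
-(1759218543 + 39357*U) = -(1759218543 + 39357*I*√70) = -39357*(44699 + I*√70) = -1759218543 - 39357*I*√70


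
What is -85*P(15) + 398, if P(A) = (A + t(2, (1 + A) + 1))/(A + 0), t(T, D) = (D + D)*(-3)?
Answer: 891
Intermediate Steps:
t(T, D) = -6*D (t(T, D) = (2*D)*(-3) = -6*D)
P(A) = (-12 - 5*A)/A (P(A) = (A - 6*((1 + A) + 1))/(A + 0) = (A - 6*(2 + A))/A = (A + (-12 - 6*A))/A = (-12 - 5*A)/A)
-85*P(15) + 398 = -85*(-5 - 12/15) + 398 = -85*(-5 - 12*1/15) + 398 = -85*(-5 - ⅘) + 398 = -85*(-29/5) + 398 = 493 + 398 = 891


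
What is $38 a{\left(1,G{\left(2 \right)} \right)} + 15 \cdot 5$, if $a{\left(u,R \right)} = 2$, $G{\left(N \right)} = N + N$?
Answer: $151$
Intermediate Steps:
$G{\left(N \right)} = 2 N$
$38 a{\left(1,G{\left(2 \right)} \right)} + 15 \cdot 5 = 38 \cdot 2 + 15 \cdot 5 = 76 + 75 = 151$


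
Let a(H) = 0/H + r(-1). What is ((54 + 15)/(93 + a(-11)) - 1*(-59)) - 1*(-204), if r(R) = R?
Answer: 1055/4 ≈ 263.75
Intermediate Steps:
a(H) = -1 (a(H) = 0/H - 1 = 0 - 1 = -1)
((54 + 15)/(93 + a(-11)) - 1*(-59)) - 1*(-204) = ((54 + 15)/(93 - 1) - 1*(-59)) - 1*(-204) = (69/92 + 59) + 204 = (69*(1/92) + 59) + 204 = (3/4 + 59) + 204 = 239/4 + 204 = 1055/4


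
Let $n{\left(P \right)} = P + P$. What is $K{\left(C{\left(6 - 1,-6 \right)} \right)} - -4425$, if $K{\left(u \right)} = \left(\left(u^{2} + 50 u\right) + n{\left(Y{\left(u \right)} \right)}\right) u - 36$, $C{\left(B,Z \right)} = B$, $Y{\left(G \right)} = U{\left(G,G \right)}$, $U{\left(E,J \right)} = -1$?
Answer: $5754$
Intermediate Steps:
$Y{\left(G \right)} = -1$
$n{\left(P \right)} = 2 P$
$K{\left(u \right)} = -36 + u \left(-2 + u^{2} + 50 u\right)$ ($K{\left(u \right)} = \left(\left(u^{2} + 50 u\right) + 2 \left(-1\right)\right) u - 36 = \left(\left(u^{2} + 50 u\right) - 2\right) u - 36 = \left(-2 + u^{2} + 50 u\right) u - 36 = u \left(-2 + u^{2} + 50 u\right) - 36 = -36 + u \left(-2 + u^{2} + 50 u\right)$)
$K{\left(C{\left(6 - 1,-6 \right)} \right)} - -4425 = \left(-36 + \left(6 - 1\right)^{3} - 2 \left(6 - 1\right) + 50 \left(6 - 1\right)^{2}\right) - -4425 = \left(-36 + 5^{3} - 10 + 50 \cdot 5^{2}\right) + 4425 = \left(-36 + 125 - 10 + 50 \cdot 25\right) + 4425 = \left(-36 + 125 - 10 + 1250\right) + 4425 = 1329 + 4425 = 5754$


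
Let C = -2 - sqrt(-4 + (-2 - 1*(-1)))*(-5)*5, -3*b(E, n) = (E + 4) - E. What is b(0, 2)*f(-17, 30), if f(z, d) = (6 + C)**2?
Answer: 12436/3 - 800*I*sqrt(5)/3 ≈ 4145.3 - 596.29*I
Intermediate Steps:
b(E, n) = -4/3 (b(E, n) = -((E + 4) - E)/3 = -((4 + E) - E)/3 = -1/3*4 = -4/3)
C = -2 + 25*I*sqrt(5) (C = -2 - sqrt(-4 + (-2 + 1))*(-5)*5 = -2 - sqrt(-4 - 1)*(-5)*5 = -2 - sqrt(-5)*(-5)*5 = -2 - (I*sqrt(5))*(-5)*5 = -2 - (-5*I*sqrt(5))*5 = -2 - (-25)*I*sqrt(5) = -2 + 25*I*sqrt(5) ≈ -2.0 + 55.902*I)
f(z, d) = (4 + 25*I*sqrt(5))**2 (f(z, d) = (6 + (-2 + 25*I*sqrt(5)))**2 = (4 + 25*I*sqrt(5))**2)
b(0, 2)*f(-17, 30) = -4*(-3109 + 200*I*sqrt(5))/3 = 12436/3 - 800*I*sqrt(5)/3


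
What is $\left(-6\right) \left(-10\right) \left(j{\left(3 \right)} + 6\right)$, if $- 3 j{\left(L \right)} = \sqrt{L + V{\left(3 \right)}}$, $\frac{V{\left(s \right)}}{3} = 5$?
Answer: $360 - 60 \sqrt{2} \approx 275.15$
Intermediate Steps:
$V{\left(s \right)} = 15$ ($V{\left(s \right)} = 3 \cdot 5 = 15$)
$j{\left(L \right)} = - \frac{\sqrt{15 + L}}{3}$ ($j{\left(L \right)} = - \frac{\sqrt{L + 15}}{3} = - \frac{\sqrt{15 + L}}{3}$)
$\left(-6\right) \left(-10\right) \left(j{\left(3 \right)} + 6\right) = \left(-6\right) \left(-10\right) \left(- \frac{\sqrt{15 + 3}}{3} + 6\right) = 60 \left(- \frac{\sqrt{18}}{3} + 6\right) = 60 \left(- \frac{3 \sqrt{2}}{3} + 6\right) = 60 \left(- \sqrt{2} + 6\right) = 60 \left(6 - \sqrt{2}\right) = 360 - 60 \sqrt{2}$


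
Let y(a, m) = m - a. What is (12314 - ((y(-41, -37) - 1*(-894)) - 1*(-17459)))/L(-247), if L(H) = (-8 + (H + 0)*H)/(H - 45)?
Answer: 1764556/61001 ≈ 28.927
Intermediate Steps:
L(H) = (-8 + H**2)/(-45 + H) (L(H) = (-8 + H*H)/(-45 + H) = (-8 + H**2)/(-45 + H))
(12314 - ((y(-41, -37) - 1*(-894)) - 1*(-17459)))/L(-247) = (12314 - (((-37 - 1*(-41)) - 1*(-894)) - 1*(-17459)))/(((-8 + (-247)**2)/(-45 - 247))) = (12314 - (((-37 + 41) + 894) + 17459))/(((-8 + 61009)/(-292))) = (12314 - ((4 + 894) + 17459))/((-1/292*61001)) = (12314 - (898 + 17459))/(-61001/292) = (12314 - 1*18357)*(-292/61001) = (12314 - 18357)*(-292/61001) = -6043*(-292/61001) = 1764556/61001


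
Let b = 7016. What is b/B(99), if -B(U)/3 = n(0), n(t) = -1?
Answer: 7016/3 ≈ 2338.7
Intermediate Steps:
B(U) = 3 (B(U) = -3*(-1) = 3)
b/B(99) = 7016/3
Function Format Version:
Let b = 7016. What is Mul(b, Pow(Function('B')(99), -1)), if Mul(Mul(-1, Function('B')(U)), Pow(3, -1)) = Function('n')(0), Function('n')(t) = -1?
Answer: Rational(7016, 3) ≈ 2338.7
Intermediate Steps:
Function('B')(U) = 3 (Function('B')(U) = Mul(-3, -1) = 3)
Mul(b, Pow(Function('B')(99), -1)) = Mul(7016, Pow(3, -1)) = Mul(7016, Rational(1, 3)) = Rational(7016, 3)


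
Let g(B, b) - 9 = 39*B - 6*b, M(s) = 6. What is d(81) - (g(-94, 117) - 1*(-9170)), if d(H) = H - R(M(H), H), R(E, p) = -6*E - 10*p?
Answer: -3884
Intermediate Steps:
R(E, p) = -10*p - 6*E
d(H) = 36 + 11*H (d(H) = H - (-10*H - 6*6) = H - (-10*H - 36) = H - (-36 - 10*H) = H + (36 + 10*H) = 36 + 11*H)
g(B, b) = 9 - 6*b + 39*B (g(B, b) = 9 + (39*B - 6*b) = 9 + (-6*b + 39*B) = 9 - 6*b + 39*B)
d(81) - (g(-94, 117) - 1*(-9170)) = (36 + 11*81) - ((9 - 6*117 + 39*(-94)) - 1*(-9170)) = (36 + 891) - ((9 - 702 - 3666) + 9170) = 927 - (-4359 + 9170) = 927 - 1*4811 = 927 - 4811 = -3884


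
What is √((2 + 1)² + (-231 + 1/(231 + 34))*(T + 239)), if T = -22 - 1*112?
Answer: I*√68105901/53 ≈ 155.71*I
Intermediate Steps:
T = -134 (T = -22 - 112 = -134)
√((2 + 1)² + (-231 + 1/(231 + 34))*(T + 239)) = √((2 + 1)² + (-231 + 1/(231 + 34))*(-134 + 239)) = √(3² + (-231 + 1/265)*105) = √(9 + (-231 + 1/265)*105) = √(9 - 61214/265*105) = √(9 - 1285494/53) = √(-1285017/53) = I*√68105901/53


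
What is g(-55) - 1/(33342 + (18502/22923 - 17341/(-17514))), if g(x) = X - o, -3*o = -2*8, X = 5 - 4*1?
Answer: -19336403718389/4462216129365 ≈ -4.3334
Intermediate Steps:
X = 1 (X = 5 - 4 = 1)
o = 16/3 (o = -(-2)*8/3 = -1/3*(-16) = 16/3 ≈ 5.3333)
g(x) = -13/3 (g(x) = 1 - 1*16/3 = 1 - 16/3 = -13/3)
g(-55) - 1/(33342 + (18502/22923 - 17341/(-17514))) = -13/3 - 1/(33342 + (18502/22923 - 17341/(-17514))) = -13/3 - 1/(33342 + (18502*(1/22923) - 17341*(-1/17514))) = -13/3 - 1/(33342 + (18502/22923 + 17341/17514)) = -13/3 - 1/(33342 + 80172419/44608158) = -13/3 - 1/1487405376455/44608158 = -13/3 - 1*44608158/1487405376455 = -13/3 - 44608158/1487405376455 = -19336403718389/4462216129365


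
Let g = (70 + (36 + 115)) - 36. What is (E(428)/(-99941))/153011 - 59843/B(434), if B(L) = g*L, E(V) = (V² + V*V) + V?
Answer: -130736133678819/175400069865970 ≈ -0.74536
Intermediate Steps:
g = 185 (g = (70 + 151) - 36 = 221 - 36 = 185)
E(V) = V + 2*V² (E(V) = (V² + V²) + V = 2*V² + V = V + 2*V²)
B(L) = 185*L
(E(428)/(-99941))/153011 - 59843/B(434) = ((428*(1 + 2*428))/(-99941))/153011 - 59843/(185*434) = ((428*(1 + 856))*(-1/99941))*(1/153011) - 59843/80290 = ((428*857)*(-1/99941))*(1/153011) - 59843*1/80290 = (366796*(-1/99941))*(1/153011) - 8549/11470 = -366796/99941*1/153011 - 8549/11470 = -366796/15292072351 - 8549/11470 = -130736133678819/175400069865970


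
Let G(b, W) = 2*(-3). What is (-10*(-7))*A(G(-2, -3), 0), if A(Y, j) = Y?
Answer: -420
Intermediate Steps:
G(b, W) = -6
(-10*(-7))*A(G(-2, -3), 0) = -10*(-7)*(-6) = 70*(-6) = -420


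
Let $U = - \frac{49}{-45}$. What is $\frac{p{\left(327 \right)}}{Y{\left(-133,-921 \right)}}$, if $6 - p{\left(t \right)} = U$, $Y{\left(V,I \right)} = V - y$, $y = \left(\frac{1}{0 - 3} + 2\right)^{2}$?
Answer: $- \frac{17}{470} \approx -0.03617$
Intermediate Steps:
$y = \frac{25}{9}$ ($y = \left(\frac{1}{-3} + 2\right)^{2} = \left(- \frac{1}{3} + 2\right)^{2} = \left(\frac{5}{3}\right)^{2} = \frac{25}{9} \approx 2.7778$)
$Y{\left(V,I \right)} = - \frac{25}{9} + V$ ($Y{\left(V,I \right)} = V - \frac{25}{9} = - \frac{25}{9} + V$)
$U = \frac{49}{45}$ ($U = \left(-49\right) \left(- \frac{1}{45}\right) = \frac{49}{45} \approx 1.0889$)
$p{\left(t \right)} = \frac{221}{45}$ ($p{\left(t \right)} = 6 - \frac{49}{45} = \frac{221}{45}$)
$\frac{p{\left(327 \right)}}{Y{\left(-133,-921 \right)}} = \frac{221}{45 \left(- \frac{25}{9} - 133\right)} = \frac{221}{45 \left(- \frac{1222}{9}\right)} = \frac{221}{45} \left(- \frac{9}{1222}\right) = - \frac{17}{470}$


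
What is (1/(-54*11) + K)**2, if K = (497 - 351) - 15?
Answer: 6054862969/352836 ≈ 17161.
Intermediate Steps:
K = 131 (K = 146 - 15 = 131)
(1/(-54*11) + K)**2 = (1/(-54*11) + 131)**2 = (1/(-594) + 131)**2 = (-1/594 + 131)**2 = (77813/594)**2 = 6054862969/352836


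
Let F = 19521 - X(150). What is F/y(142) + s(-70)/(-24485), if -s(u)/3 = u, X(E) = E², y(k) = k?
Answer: -14594127/695374 ≈ -20.987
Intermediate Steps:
s(u) = -3*u
F = -2979 (F = 19521 - 1*150² = 19521 - 1*22500 = 19521 - 22500 = -2979)
F/y(142) + s(-70)/(-24485) = -2979/142 - 3*(-70)/(-24485) = -2979*1/142 + 210*(-1/24485) = -2979/142 - 42/4897 = -14594127/695374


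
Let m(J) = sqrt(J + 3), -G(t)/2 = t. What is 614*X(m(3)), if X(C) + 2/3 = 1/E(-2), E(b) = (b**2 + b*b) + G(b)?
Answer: -2149/6 ≈ -358.17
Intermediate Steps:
G(t) = -2*t
m(J) = sqrt(3 + J)
E(b) = -2*b + 2*b**2 (E(b) = (b**2 + b*b) - 2*b = (b**2 + b**2) - 2*b = 2*b**2 - 2*b = -2*b + 2*b**2)
X(C) = -7/12 (X(C) = -2/3 + 1/(2*(-2)*(-1 - 2)) = -2/3 + 1/(2*(-2)*(-3)) = -2/3 + 1/12 = -7/12)
614*X(m(3)) = 614*(-7/12) = -2149/6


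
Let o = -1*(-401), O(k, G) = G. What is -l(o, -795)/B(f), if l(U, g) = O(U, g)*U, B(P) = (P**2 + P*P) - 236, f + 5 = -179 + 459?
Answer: 106265/50338 ≈ 2.1110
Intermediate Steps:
f = 275 (f = -5 + (-179 + 459) = -5 + 280 = 275)
o = 401
B(P) = -236 + 2*P**2 (B(P) = (P**2 + P**2) - 236 = 2*P**2 - 236 = -236 + 2*P**2)
l(U, g) = U*g (l(U, g) = g*U = U*g)
-l(o, -795)/B(f) = -401*(-795)/(-236 + 2*275**2) = -(-318795)/(-236 + 2*75625) = -(-318795)/(-236 + 151250) = -(-318795)/151014 = -1*(-106265/50338) = 106265/50338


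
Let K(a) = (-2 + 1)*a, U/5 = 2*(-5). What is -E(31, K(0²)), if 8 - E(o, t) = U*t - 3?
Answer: -11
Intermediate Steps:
U = -50 (U = 5*(2*(-5)) = 5*(-10) = -50)
K(a) = -a
E(o, t) = 11 + 50*t (E(o, t) = 8 - (-50*t - 3) = 8 - (-3 - 50*t) = 8 + (3 + 50*t) = 11 + 50*t)
-E(31, K(0²)) = -(11 + 50*(-1*0²)) = -(11 + 50*(-1*0)) = -(11 + 50*0) = -(11 + 0) = -1*11 = -11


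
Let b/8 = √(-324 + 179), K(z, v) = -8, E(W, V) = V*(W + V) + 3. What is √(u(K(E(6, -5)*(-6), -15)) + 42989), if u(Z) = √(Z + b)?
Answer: √(42989 + 2*√2*√(-1 + I*√145)) ≈ 207.35 + 0.017*I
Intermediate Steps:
E(W, V) = 3 + V*(V + W) (E(W, V) = V*(V + W) + 3 = 3 + V*(V + W))
b = 8*I*√145 (b = 8*√(-324 + 179) = 8*√(-145) = 8*(I*√145) = 8*I*√145 ≈ 96.333*I)
u(Z) = √(Z + 8*I*√145)
√(u(K(E(6, -5)*(-6), -15)) + 42989) = √(√(-8 + 8*I*√145) + 42989) = √(42989 + √(-8 + 8*I*√145))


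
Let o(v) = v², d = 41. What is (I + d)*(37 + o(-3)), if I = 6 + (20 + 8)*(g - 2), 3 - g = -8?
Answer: 13754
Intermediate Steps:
g = 11 (g = 3 - 1*(-8) = 3 + 8 = 11)
I = 258 (I = 6 + (20 + 8)*(11 - 2) = 6 + 28*9 = 6 + 252 = 258)
(I + d)*(37 + o(-3)) = (258 + 41)*(37 + (-3)²) = 299*(37 + 9) = 299*46 = 13754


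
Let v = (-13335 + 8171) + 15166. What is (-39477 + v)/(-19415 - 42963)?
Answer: 29475/62378 ≈ 0.47252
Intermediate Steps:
v = 10002 (v = -5164 + 15166 = 10002)
(-39477 + v)/(-19415 - 42963) = (-39477 + 10002)/(-19415 - 42963) = -29475/(-62378) = -29475*(-1/62378) = 29475/62378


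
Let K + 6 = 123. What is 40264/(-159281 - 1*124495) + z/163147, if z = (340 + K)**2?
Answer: 6587172877/5787150384 ≈ 1.1382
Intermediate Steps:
K = 117 (K = -6 + 123 = 117)
z = 208849 (z = (340 + 117)**2 = 457**2 = 208849)
40264/(-159281 - 1*124495) + z/163147 = 40264/(-159281 - 1*124495) + 208849/163147 = 40264/(-159281 - 124495) + 208849*(1/163147) = 40264/(-283776) + 208849/163147 = 40264*(-1/283776) + 208849/163147 = -5033/35472 + 208849/163147 = 6587172877/5787150384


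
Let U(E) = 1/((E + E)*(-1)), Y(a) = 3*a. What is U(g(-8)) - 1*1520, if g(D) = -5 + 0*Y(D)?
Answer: -15199/10 ≈ -1519.9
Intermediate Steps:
g(D) = -5 (g(D) = -5 + 0*(3*D) = -5 + 0 = -5)
U(E) = -1/(2*E) (U(E) = 1/((2*E)*(-1)) = 1/(-2*E) = -1/(2*E))
U(g(-8)) - 1*1520 = -1/2/(-5) - 1*1520 = -1/2*(-1/5) - 1520 = 1/10 - 1520 = -15199/10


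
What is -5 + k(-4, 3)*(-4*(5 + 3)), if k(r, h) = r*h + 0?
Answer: 379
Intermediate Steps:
k(r, h) = h*r (k(r, h) = h*r + 0 = h*r)
-5 + k(-4, 3)*(-4*(5 + 3)) = -5 + (3*(-4))*(-4*(5 + 3)) = -5 - (-48)*8 = -5 - 12*(-32) = -5 + 384 = 379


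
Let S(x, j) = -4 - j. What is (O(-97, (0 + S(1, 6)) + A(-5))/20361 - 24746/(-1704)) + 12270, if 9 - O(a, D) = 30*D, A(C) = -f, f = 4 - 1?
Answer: 71035658347/5782524 ≈ 12285.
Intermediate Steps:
f = 3
A(C) = -3 (A(C) = -1*3 = -3)
O(a, D) = 9 - 30*D
(O(-97, (0 + S(1, 6)) + A(-5))/20361 - 24746/(-1704)) + 12270 = ((9 - 30*((0 + (-4 - 1*6)) - 3))/20361 - 24746/(-1704)) + 12270 = ((9 - 30*((0 + (-4 - 6)) - 3))*(1/20361) - 24746*(-1/1704)) + 12270 = ((9 - 30*((0 - 10) - 3))*(1/20361) + 12373/852) + 12270 = ((9 - 30*(-10 - 3))*(1/20361) + 12373/852) + 12270 = ((9 - 30*(-13))*(1/20361) + 12373/852) + 12270 = ((9 + 390)*(1/20361) + 12373/852) + 12270 = (399*(1/20361) + 12373/852) + 12270 = (133/6787 + 12373/852) + 12270 = 84088867/5782524 + 12270 = 71035658347/5782524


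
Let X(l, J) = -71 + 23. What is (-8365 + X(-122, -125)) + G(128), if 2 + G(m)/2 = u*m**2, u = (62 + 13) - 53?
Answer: 712479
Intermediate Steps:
u = 22 (u = 75 - 53 = 22)
G(m) = -4 + 44*m**2 (G(m) = -4 + 2*(22*m**2) = -4 + 44*m**2)
X(l, J) = -48
(-8365 + X(-122, -125)) + G(128) = (-8365 - 48) + (-4 + 44*128**2) = -8413 + (-4 + 44*16384) = -8413 + (-4 + 720896) = -8413 + 720892 = 712479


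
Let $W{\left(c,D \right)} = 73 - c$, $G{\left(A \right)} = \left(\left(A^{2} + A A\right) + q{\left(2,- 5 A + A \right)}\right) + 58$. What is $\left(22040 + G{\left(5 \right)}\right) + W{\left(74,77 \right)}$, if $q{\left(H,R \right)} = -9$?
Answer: $22138$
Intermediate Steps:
$G{\left(A \right)} = 49 + 2 A^{2}$ ($G{\left(A \right)} = \left(\left(A^{2} + A A\right) - 9\right) + 58 = \left(\left(A^{2} + A^{2}\right) - 9\right) + 58 = \left(2 A^{2} - 9\right) + 58 = \left(-9 + 2 A^{2}\right) + 58 = 49 + 2 A^{2}$)
$\left(22040 + G{\left(5 \right)}\right) + W{\left(74,77 \right)} = \left(22040 + \left(49 + 2 \cdot 5^{2}\right)\right) + \left(73 - 74\right) = \left(22040 + \left(49 + 2 \cdot 25\right)\right) + \left(73 - 74\right) = \left(22040 + \left(49 + 50\right)\right) - 1 = \left(22040 + 99\right) - 1 = 22139 - 1 = 22138$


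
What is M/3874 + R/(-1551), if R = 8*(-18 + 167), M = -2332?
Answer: -4117370/3004287 ≈ -1.3705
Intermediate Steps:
R = 1192 (R = 8*149 = 1192)
M/3874 + R/(-1551) = -2332/3874 + 1192/(-1551) = -2332*1/3874 + 1192*(-1/1551) = -1166/1937 - 1192/1551 = -4117370/3004287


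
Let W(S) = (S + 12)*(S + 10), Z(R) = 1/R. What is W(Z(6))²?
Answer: 19829209/1296 ≈ 15300.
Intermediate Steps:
W(S) = (10 + S)*(12 + S) (W(S) = (12 + S)*(10 + S) = (10 + S)*(12 + S))
W(Z(6))² = (120 + (1/6)² + 22/6)² = (120 + (⅙)² + 22*(⅙))² = (120 + 1/36 + 11/3)² = (4453/36)² = 19829209/1296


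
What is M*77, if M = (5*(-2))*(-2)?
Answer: 1540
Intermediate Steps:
M = 20 (M = -10*(-2) = 20)
M*77 = 20*77 = 1540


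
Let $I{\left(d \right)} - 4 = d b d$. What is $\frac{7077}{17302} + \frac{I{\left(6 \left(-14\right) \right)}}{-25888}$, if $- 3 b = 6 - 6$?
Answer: $\frac{22892521}{55989272} \approx 0.40887$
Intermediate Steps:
$b = 0$ ($b = - \frac{6 - 6}{3} = \left(- \frac{1}{3}\right) 0 = 0$)
$I{\left(d \right)} = 4$ ($I{\left(d \right)} = 4 + d 0 d = 4 + 0 d = 4 + 0 = 4$)
$\frac{7077}{17302} + \frac{I{\left(6 \left(-14\right) \right)}}{-25888} = \frac{7077}{17302} + \frac{4}{-25888} = 7077 \cdot \frac{1}{17302} + 4 \left(- \frac{1}{25888}\right) = \frac{7077}{17302} - \frac{1}{6472} = \frac{22892521}{55989272}$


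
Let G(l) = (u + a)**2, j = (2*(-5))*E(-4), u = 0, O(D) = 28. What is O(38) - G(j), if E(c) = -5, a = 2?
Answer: 24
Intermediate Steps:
j = 50 (j = (2*(-5))*(-5) = -10*(-5) = 50)
G(l) = 4 (G(l) = (0 + 2)**2 = 2**2 = 4)
O(38) - G(j) = 28 - 1*4 = 28 - 4 = 24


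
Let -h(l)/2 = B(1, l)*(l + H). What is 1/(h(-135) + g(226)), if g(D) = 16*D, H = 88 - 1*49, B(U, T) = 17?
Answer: 1/6880 ≈ 0.00014535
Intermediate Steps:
H = 39 (H = 88 - 49 = 39)
h(l) = -1326 - 34*l (h(l) = -34*(l + 39) = -34*(39 + l) = -2*(663 + 17*l) = -1326 - 34*l)
1/(h(-135) + g(226)) = 1/((-1326 - 34*(-135)) + 16*226) = 1/((-1326 + 4590) + 3616) = 1/(3264 + 3616) = 1/6880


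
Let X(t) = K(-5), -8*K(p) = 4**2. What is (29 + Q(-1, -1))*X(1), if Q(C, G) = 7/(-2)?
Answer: -51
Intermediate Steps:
K(p) = -2 (K(p) = -1/8*4**2 = -1/8*16 = -2)
X(t) = -2
Q(C, G) = -7/2 (Q(C, G) = 7*(-1/2) = -7/2)
(29 + Q(-1, -1))*X(1) = (29 - 7/2)*(-2) = (51/2)*(-2) = -51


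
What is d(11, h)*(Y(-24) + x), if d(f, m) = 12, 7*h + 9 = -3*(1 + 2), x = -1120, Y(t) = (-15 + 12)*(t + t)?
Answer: -11712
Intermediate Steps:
Y(t) = -6*t
h = -18/7 (h = -9/7 + (-3*(1 + 2))/7 = -9/7 + (-3*3)/7 = -9/7 + (⅐)*(-9) = -9/7 - 9/7 = -18/7 ≈ -2.5714)
d(11, h)*(Y(-24) + x) = 12*(-6*(-24) - 1120) = 12*(144 - 1120) = 12*(-976) = -11712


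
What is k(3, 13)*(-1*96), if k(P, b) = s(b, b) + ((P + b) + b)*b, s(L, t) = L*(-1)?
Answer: -34944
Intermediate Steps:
s(L, t) = -L
k(P, b) = -b + b*(P + 2*b) (k(P, b) = -b + ((P + b) + b)*b = -b + (P + 2*b)*b = -b + b*(P + 2*b))
k(3, 13)*(-1*96) = (13*(-1 + 3 + 2*13))*(-1*96) = (13*(-1 + 3 + 26))*(-96) = (13*28)*(-96) = 364*(-96) = -34944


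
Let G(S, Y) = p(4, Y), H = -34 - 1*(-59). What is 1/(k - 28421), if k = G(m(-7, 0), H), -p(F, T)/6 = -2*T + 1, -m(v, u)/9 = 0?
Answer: -1/28127 ≈ -3.5553e-5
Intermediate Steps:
m(v, u) = 0 (m(v, u) = -9*0 = 0)
H = 25 (H = -34 + 59 = 25)
p(F, T) = -6 + 12*T (p(F, T) = -6*(-2*T + 1) = -6*(1 - 2*T) = -6 + 12*T)
G(S, Y) = -6 + 12*Y
k = 294 (k = -6 + 12*25 = -6 + 300 = 294)
1/(k - 28421) = 1/(294 - 28421) = 1/(-28127) = -1/28127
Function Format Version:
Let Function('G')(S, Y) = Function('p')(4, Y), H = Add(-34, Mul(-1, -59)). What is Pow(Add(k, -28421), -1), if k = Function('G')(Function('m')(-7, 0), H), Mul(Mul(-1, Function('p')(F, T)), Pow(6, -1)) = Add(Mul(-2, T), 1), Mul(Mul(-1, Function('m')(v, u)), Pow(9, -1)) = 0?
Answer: Rational(-1, 28127) ≈ -3.5553e-5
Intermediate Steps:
Function('m')(v, u) = 0 (Function('m')(v, u) = Mul(-9, 0) = 0)
H = 25 (H = Add(-34, 59) = 25)
Function('p')(F, T) = Add(-6, Mul(12, T)) (Function('p')(F, T) = Mul(-6, Add(Mul(-2, T), 1)) = Mul(-6, Add(1, Mul(-2, T))) = Add(-6, Mul(12, T)))
Function('G')(S, Y) = Add(-6, Mul(12, Y))
k = 294 (k = Add(-6, Mul(12, 25)) = Add(-6, 300) = 294)
Pow(Add(k, -28421), -1) = Pow(Add(294, -28421), -1) = Pow(-28127, -1) = Rational(-1, 28127)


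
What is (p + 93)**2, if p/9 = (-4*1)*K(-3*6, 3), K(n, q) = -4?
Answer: 56169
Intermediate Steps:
p = 144 (p = 9*(-4*1*(-4)) = 9*(-4*(-4)) = 9*16 = 144)
(p + 93)**2 = (144 + 93)**2 = 237**2 = 56169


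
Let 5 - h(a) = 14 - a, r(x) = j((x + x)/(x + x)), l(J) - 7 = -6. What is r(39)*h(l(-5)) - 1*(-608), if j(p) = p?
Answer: 600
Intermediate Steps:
l(J) = 1 (l(J) = 7 - 6 = 1)
r(x) = 1 (r(x) = (x + x)/(x + x) = (2*x)/((2*x)) = (2*x)*(1/(2*x)) = 1)
h(a) = -9 + a (h(a) = 5 - (14 - a) = 5 + (-14 + a) = -9 + a)
r(39)*h(l(-5)) - 1*(-608) = 1*(-9 + 1) - 1*(-608) = 1*(-8) + 608 = -8 + 608 = 600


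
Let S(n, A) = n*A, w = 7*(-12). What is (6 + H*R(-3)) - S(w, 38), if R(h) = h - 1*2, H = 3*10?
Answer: 3048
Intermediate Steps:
H = 30
R(h) = -2 + h (R(h) = h - 2 = -2 + h)
w = -84
S(n, A) = A*n
(6 + H*R(-3)) - S(w, 38) = (6 + 30*(-2 - 3)) - 38*(-84) = (6 + 30*(-5)) - 1*(-3192) = (6 - 150) + 3192 = -144 + 3192 = 3048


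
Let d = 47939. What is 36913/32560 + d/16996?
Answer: 547066797/138347440 ≈ 3.9543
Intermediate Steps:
36913/32560 + d/16996 = 36913/32560 + 47939/16996 = 547066797/138347440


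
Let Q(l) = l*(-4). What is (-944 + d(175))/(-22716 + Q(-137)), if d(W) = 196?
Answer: 11/326 ≈ 0.033742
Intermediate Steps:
Q(l) = -4*l
(-944 + d(175))/(-22716 + Q(-137)) = (-944 + 196)/(-22716 - 4*(-137)) = -748/(-22716 + 548) = -748/(-22168) = -748*(-1/22168) = 11/326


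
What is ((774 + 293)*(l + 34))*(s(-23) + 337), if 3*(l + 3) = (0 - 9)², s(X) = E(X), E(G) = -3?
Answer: 20669924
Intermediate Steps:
s(X) = -3
l = 24 (l = -3 + (0 - 9)²/3 = -3 + (⅓)*(-9)² = -3 + (⅓)*81 = -3 + 27 = 24)
((774 + 293)*(l + 34))*(s(-23) + 337) = ((774 + 293)*(24 + 34))*(-3 + 337) = (1067*58)*334 = 61886*334 = 20669924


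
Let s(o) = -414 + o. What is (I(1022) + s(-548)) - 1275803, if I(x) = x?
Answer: -1275743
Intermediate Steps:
(I(1022) + s(-548)) - 1275803 = (1022 + (-414 - 548)) - 1275803 = (1022 - 962) - 1275803 = 60 - 1275803 = -1275743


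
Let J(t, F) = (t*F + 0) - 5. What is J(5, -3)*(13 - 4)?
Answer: -180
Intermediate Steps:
J(t, F) = -5 + F*t (J(t, F) = (F*t + 0) - 5 = F*t - 5 = -5 + F*t)
J(5, -3)*(13 - 4) = (-5 - 3*5)*(13 - 4) = (-5 - 15)*9 = -20*9 = -180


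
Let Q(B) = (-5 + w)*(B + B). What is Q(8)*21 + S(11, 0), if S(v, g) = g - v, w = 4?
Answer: -347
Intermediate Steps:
Q(B) = -2*B (Q(B) = (-5 + 4)*(B + B) = -2*B)
Q(8)*21 + S(11, 0) = -2*8*21 + (0 - 1*11) = -16*21 + (0 - 11) = -336 - 11 = -347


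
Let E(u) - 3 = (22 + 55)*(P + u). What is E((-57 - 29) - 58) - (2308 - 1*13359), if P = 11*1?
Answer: 813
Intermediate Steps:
P = 11
E(u) = 850 + 77*u (E(u) = 3 + (22 + 55)*(11 + u) = 3 + 77*(11 + u) = 3 + (847 + 77*u) = 850 + 77*u)
E((-57 - 29) - 58) - (2308 - 1*13359) = (850 + 77*((-57 - 29) - 58)) - (2308 - 1*13359) = (850 + 77*(-86 - 58)) - (2308 - 13359) = (850 + 77*(-144)) - 1*(-11051) = (850 - 11088) + 11051 = -10238 + 11051 = 813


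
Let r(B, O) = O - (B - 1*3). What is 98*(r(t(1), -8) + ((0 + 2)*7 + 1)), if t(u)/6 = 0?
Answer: 980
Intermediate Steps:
t(u) = 0 (t(u) = 6*0 = 0)
r(B, O) = 3 + O - B (r(B, O) = O - (B - 3) = O - (-3 + B) = O + (3 - B) = 3 + O - B)
98*(r(t(1), -8) + ((0 + 2)*7 + 1)) = 98*((3 - 8 - 1*0) + ((0 + 2)*7 + 1)) = 98*((3 - 8 + 0) + (2*7 + 1)) = 98*(-5 + (14 + 1)) = 98*(-5 + 15) = 98*10 = 980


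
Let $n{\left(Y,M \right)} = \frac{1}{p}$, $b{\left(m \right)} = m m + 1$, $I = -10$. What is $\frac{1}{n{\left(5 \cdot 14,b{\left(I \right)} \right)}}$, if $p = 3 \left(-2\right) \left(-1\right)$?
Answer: $6$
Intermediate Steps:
$b{\left(m \right)} = 1 + m^{2}$ ($b{\left(m \right)} = m^{2} + 1 = 1 + m^{2}$)
$p = 6$ ($p = \left(-6\right) \left(-1\right) = 6$)
$n{\left(Y,M \right)} = \frac{1}{6}$
$\frac{1}{n{\left(5 \cdot 14,b{\left(I \right)} \right)}} = \frac{1}{\frac{1}{6}} = 6$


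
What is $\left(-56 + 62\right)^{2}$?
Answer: $36$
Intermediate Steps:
$\left(-56 + 62\right)^{2} = 6^{2} = 36$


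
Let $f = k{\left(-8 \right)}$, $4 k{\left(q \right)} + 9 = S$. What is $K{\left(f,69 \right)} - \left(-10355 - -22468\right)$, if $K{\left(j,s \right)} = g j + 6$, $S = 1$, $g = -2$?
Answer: $-12103$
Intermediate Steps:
$k{\left(q \right)} = -2$ ($k{\left(q \right)} = - \frac{9}{4} + \frac{1}{4} \cdot 1 = - \frac{9}{4} + \frac{1}{4} = -2$)
$f = -2$
$K{\left(j,s \right)} = 6 - 2 j$ ($K{\left(j,s \right)} = - 2 j + 6 = 6 - 2 j$)
$K{\left(f,69 \right)} - \left(-10355 - -22468\right) = \left(6 - -4\right) - \left(-10355 - -22468\right) = \left(6 + 4\right) - \left(-10355 + 22468\right) = 10 - 12113 = -12103$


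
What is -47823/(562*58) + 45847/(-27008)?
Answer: -696508099/220088192 ≈ -3.1647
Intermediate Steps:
-47823/(562*58) + 45847/(-27008) = -47823/32596 + 45847*(-1/27008) = -47823*1/32596 - 45847/27008 = -47823/32596 - 45847/27008 = -696508099/220088192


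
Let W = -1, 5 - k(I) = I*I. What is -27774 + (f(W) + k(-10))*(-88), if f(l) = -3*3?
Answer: -18622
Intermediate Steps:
k(I) = 5 - I² (k(I) = 5 - I*I = 5 - I²)
f(l) = -9
-27774 + (f(W) + k(-10))*(-88) = -27774 + (-9 + (5 - 1*(-10)²))*(-88) = -27774 + (-9 + (5 - 1*100))*(-88) = -27774 + (-9 + (5 - 100))*(-88) = -27774 + (-9 - 95)*(-88) = -27774 - 104*(-88) = -27774 + 9152 = -18622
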